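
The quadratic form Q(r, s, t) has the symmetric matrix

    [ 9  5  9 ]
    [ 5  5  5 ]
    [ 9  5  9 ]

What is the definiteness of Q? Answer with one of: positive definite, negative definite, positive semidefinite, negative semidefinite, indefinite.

positive semidefinite

Applying the same elementary operations to the rows and columns of A produces a congruent diagonal matrix with entries 9, 20/9, 0.
So there are 2 positive, 1 zero pivots.
Hence Q is positive semidefinite.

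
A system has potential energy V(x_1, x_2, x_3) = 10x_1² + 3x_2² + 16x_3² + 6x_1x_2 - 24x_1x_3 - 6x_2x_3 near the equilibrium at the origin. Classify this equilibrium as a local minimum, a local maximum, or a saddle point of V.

local minimum

The Hessian at the origin is H = [[20, 6, -24], [6, 6, -6], [-24, -6, 32]].
An LDLᵀ factorisation of H has diagonal entries 20, 21/5, 20/7.
So there are 3 positive pivots.
H is positive definite, so the origin is a strict local minimum.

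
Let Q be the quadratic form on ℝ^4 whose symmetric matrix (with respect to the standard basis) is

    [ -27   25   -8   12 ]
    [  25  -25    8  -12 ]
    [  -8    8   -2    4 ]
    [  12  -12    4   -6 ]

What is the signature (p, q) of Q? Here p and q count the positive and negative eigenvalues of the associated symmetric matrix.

Symmetric row and column elimination reduces A to a congruent diagonal form with pivots -27, -50/27, 14/25, -2/7.
So there are 1 positive, 3 negative pivots.

(1, 3)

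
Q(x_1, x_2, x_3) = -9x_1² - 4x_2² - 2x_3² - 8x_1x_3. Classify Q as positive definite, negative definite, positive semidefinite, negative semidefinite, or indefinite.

negative definite

The symmetric matrix of Q is A = [[-9, 0, -4], [0, -4, 0], [-4, 0, -2]].
Leading principal minors: Δ_1 = -9, Δ_2 = 36, Δ_3 = -8.
The signs alternate starting with Δ_1 < 0, so by Sylvester's criterion Q is negative definite.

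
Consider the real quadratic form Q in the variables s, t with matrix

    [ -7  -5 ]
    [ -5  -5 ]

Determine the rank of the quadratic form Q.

Row-reducing A symmetrically gives the diagonal entries -7, -10/7.
Counting signs: 2 negative.
The rank is the number of nonzero pivots: 2.

2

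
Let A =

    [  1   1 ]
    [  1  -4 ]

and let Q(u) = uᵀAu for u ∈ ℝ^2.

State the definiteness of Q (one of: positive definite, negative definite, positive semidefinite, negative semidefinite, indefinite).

indefinite

Row-reducing A symmetrically gives the diagonal entries 1, -5.
Counting signs: 1 positive, 1 negative.
Hence Q is indefinite.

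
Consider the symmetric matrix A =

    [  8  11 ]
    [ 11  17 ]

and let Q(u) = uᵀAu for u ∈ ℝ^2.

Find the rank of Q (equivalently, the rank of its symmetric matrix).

Congruent diagonalization of A (simultaneous row and column reduction) yields pivots 8, 15/8.
So there are 2 positive pivots.
The rank is the number of nonzero pivots: 2.

2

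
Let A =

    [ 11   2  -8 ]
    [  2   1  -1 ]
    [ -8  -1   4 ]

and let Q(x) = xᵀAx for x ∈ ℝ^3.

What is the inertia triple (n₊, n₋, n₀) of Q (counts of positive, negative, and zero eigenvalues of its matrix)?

(2, 1, 0)

An LDLᵀ factorisation of A has diagonal entries 11, 7/11, -15/7.
That gives 2 positive, 1 negative pivots.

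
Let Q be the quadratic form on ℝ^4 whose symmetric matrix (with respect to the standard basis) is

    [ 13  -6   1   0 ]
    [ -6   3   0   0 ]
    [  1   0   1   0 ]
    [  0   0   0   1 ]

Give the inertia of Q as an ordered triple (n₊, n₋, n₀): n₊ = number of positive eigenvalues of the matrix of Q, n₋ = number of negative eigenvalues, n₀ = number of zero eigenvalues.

(3, 0, 1)

Row-reducing A symmetrically gives the diagonal entries 13, 3/13, 0, 1.
Counting signs: 3 positive, 1 zero.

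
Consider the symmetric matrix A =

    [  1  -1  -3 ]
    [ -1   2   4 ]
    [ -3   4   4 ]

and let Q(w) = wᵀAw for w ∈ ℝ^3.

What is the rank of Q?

Congruent diagonalization of A (simultaneous row and column reduction) yields pivots 1, 1, -6.
So there are 2 positive, 1 negative pivots.
The rank is the number of nonzero pivots: 3.

3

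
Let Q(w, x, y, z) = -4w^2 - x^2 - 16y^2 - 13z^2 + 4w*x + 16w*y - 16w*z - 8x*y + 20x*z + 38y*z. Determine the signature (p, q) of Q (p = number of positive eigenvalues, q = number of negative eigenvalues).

The symmetric matrix is A = [[-4, 2, 8, -8], [2, -1, -4, 10], [8, -4, -16, 19], [-8, 10, 19, -13]].
By Sylvester's law of inertia any congruent diagonalization of A has 1 positive, 2 negative and 1 zero entries.

(1, 2)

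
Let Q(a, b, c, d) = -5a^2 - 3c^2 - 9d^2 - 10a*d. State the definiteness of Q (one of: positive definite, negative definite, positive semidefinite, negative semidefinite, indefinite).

negative semidefinite

The associated matrix is A = [[-5, 0, 0, -5], [0, 0, 0, 0], [0, 0, -3, 0], [-5, 0, 0, -9]].
Congruent diagonalization of A (simultaneous row and column reduction) yields pivots -5, 0, -3, -4.
So there are 3 negative, 1 zero pivots.
Hence Q is negative semidefinite.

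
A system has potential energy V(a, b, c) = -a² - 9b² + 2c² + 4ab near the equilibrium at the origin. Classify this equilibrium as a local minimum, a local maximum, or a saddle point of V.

The Hessian at the origin is H = [[-2, 4, 0], [4, -18, 0], [0, 0, 4]].
Row-reducing H symmetrically gives the diagonal entries -2, -10, 4.
So there are 1 positive, 2 negative pivots.
H is indefinite, so the origin is a saddle point.

saddle point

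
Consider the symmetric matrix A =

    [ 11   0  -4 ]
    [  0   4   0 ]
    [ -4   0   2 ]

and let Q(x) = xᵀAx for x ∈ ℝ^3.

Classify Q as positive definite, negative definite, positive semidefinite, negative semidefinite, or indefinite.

positive definite

Applying the same elementary operations to the rows and columns of A produces a congruent diagonal matrix with entries 11, 4, 6/11.
That gives 3 positive pivots.
Hence Q is positive definite.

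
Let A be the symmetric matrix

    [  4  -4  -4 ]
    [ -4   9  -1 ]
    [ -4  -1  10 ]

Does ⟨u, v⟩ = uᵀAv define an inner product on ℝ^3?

An LDLᵀ factorisation of A has diagonal entries 4, 5, 1.
Counting signs: 3 positive.
Hence Q is positive definite.
⟨·,·⟩ is an inner product exactly when A is positive definite.

yes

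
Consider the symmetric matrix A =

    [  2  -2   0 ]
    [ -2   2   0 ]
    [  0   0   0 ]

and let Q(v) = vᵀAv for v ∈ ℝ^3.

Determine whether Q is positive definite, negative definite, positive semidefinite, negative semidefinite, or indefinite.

Row-reducing A symmetrically gives the diagonal entries 2, 0, 0.
That gives 1 positive, 2 zero pivots.
Hence Q is positive semidefinite.

positive semidefinite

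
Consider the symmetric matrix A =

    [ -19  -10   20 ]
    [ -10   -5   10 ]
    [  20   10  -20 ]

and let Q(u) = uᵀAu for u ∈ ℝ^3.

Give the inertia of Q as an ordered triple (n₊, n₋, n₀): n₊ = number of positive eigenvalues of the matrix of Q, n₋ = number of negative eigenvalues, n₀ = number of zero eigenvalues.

Applying the same elementary operations to the rows and columns of A produces a congruent diagonal matrix with entries -19, 5/19, 0.
That gives 1 positive, 1 negative, 1 zero pivots.

(1, 1, 1)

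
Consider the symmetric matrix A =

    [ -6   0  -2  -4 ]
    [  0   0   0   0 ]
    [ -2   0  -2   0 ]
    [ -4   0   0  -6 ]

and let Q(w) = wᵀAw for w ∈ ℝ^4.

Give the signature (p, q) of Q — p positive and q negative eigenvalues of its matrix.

Symmetric row and column elimination reduces A to a congruent diagonal form with pivots -6, 0, -4/3, -2.
So there are 3 negative, 1 zero pivots.

(0, 3)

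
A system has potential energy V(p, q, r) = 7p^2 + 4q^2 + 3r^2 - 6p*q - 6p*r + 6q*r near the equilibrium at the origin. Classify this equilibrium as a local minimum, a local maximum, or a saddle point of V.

The Hessian at the origin is H = [[14, -6, -6], [-6, 8, 6], [-6, 6, 6]].
Symmetric row and column elimination reduces H to a congruent diagonal form with pivots 14, 38/7, 24/19.
Counting signs: 3 positive.
H is positive definite, so the origin is a strict local minimum.

local minimum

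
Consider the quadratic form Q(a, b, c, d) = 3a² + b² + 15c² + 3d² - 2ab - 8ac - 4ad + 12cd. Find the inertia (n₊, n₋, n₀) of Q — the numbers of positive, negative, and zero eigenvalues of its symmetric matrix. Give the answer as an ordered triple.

The symmetric matrix is A = [[3, -1, -4, -2], [-1, 1, 0, 0], [-4, 0, 15, 6], [-2, 0, 6, 3]].
Symmetric row and column elimination reduces A to a congruent diagonal form with pivots 3, 2/3, 7, 3/7.
Counting signs: 4 positive.

(4, 0, 0)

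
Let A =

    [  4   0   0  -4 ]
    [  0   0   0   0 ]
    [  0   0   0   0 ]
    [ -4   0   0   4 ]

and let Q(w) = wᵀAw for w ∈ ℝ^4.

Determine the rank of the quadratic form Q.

Congruent diagonalization of A (simultaneous row and column reduction) yields pivots 4, 0, 0, 0.
That gives 1 positive, 3 zero pivots.
The rank is the number of nonzero pivots: 1.

1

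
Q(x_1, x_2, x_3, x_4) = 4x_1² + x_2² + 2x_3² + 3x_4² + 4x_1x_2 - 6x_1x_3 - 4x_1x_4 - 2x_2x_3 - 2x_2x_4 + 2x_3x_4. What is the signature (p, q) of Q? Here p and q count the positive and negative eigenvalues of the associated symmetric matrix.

(3, 1)

The symmetric matrix is A = [[4, 2, -3, -2], [2, 1, -1, -1], [-3, -1, 2, 1], [-2, -1, 1, 3]].
By Sylvester's law of inertia any congruent diagonalization of A has 3 positive, 1 negative and 0 zero entries.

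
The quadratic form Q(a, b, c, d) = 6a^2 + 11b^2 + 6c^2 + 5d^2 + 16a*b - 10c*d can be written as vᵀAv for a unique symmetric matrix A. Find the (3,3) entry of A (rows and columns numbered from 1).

6

The coefficient of c^2 in Q is 6, and that is exactly A[3,3].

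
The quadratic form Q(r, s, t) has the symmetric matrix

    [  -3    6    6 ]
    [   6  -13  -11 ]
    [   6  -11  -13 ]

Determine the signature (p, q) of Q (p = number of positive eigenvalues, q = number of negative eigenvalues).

(0, 2)

Applying the same elementary operations to the rows and columns of A produces a congruent diagonal matrix with entries -3, -1, 0.
Counting signs: 2 negative, 1 zero.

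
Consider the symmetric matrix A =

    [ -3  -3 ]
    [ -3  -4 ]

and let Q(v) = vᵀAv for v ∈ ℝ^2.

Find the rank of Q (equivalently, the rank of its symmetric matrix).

2

Applying the same elementary operations to the rows and columns of A produces a congruent diagonal matrix with entries -3, -1.
Counting signs: 2 negative.
The rank is the number of nonzero pivots: 2.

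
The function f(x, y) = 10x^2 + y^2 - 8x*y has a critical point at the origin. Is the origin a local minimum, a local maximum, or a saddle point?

The Hessian at the origin is H = [[20, -8], [-8, 2]].
det H = 20·2 − (-8)² = -24 < 0, so H is indefinite.
Therefore the origin is a saddle point.

saddle point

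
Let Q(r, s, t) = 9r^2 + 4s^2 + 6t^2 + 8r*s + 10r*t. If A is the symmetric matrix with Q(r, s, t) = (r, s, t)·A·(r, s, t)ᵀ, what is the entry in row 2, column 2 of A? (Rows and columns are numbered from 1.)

4

The coefficient of s^2 in Q is 4, and that is exactly A[2,2].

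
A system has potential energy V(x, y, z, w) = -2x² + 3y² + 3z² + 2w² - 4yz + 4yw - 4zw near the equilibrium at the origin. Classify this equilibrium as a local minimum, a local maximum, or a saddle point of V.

saddle point

The Hessian at the origin is H = [[-4, 0, 0, 0], [0, 6, -4, 4], [0, -4, 6, -4], [0, 4, -4, 4]].
Symmetric row and column elimination reduces H to a congruent diagonal form with pivots -4, 6, 10/3, 4/5.
So there are 3 positive, 1 negative pivots.
H is indefinite, so the origin is a saddle point.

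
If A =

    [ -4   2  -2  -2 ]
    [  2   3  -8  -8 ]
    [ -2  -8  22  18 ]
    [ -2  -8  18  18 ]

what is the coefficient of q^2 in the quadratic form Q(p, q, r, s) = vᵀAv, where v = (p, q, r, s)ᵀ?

The coefficient of q^2 is the diagonal entry A[2,2] = 3.

3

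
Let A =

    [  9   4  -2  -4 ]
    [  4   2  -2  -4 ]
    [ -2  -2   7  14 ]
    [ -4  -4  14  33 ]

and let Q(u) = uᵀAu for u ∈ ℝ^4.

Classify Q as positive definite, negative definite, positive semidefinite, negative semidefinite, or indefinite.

positive definite

Leading principal minors: Δ_1 = 9, Δ_2 = 2, Δ_3 = 2, Δ_4 = 10.
All leading principal minors are positive, so by Sylvester's criterion Q is positive definite.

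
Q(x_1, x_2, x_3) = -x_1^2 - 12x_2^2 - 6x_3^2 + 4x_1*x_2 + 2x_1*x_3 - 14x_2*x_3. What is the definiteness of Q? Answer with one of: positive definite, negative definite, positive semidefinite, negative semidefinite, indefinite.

negative definite

The symmetric matrix of Q is A = [[-1, 2, 1], [2, -12, -7], [1, -7, -6]].
Leading principal minors: Δ_1 = -1, Δ_2 = 8, Δ_3 = -15.
The signs alternate starting with Δ_1 < 0, so by Sylvester's criterion Q is negative definite.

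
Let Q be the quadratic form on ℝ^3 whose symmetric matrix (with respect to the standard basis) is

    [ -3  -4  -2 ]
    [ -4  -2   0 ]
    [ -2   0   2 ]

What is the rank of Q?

3

Symmetric row and column elimination reduces A to a congruent diagonal form with pivots -3, 10/3, 6/5.
That gives 2 positive, 1 negative pivots.
The rank is the number of nonzero pivots: 3.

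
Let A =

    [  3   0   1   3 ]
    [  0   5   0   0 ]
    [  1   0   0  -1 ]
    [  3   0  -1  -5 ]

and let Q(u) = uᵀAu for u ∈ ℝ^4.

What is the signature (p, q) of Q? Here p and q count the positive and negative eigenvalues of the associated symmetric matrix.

Row-reducing A symmetrically gives the diagonal entries 3, 5, -1/3, 4.
So there are 3 positive, 1 negative pivots.

(3, 1)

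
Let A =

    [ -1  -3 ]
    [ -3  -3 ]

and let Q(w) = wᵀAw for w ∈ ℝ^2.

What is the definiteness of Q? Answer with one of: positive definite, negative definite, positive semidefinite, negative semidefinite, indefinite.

Row-reducing A symmetrically gives the diagonal entries -1, 6.
Counting signs: 1 positive, 1 negative.
Hence Q is indefinite.

indefinite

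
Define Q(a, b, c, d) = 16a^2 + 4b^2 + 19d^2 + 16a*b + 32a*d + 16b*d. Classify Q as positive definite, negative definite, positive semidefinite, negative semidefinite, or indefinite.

Write A = [[16, 8, 0, 16], [8, 4, 0, 8], [0, 0, 0, 0], [16, 8, 0, 19]].
Congruent diagonalization of A (simultaneous row and column reduction) yields pivots 16, 0, 0, 3.
Counting signs: 2 positive, 2 zero.
Hence Q is positive semidefinite.

positive semidefinite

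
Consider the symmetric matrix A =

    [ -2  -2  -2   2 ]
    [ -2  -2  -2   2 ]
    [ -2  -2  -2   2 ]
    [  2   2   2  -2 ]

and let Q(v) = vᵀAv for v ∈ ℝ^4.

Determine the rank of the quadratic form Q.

Symmetric row and column elimination reduces A to a congruent diagonal form with pivots -2, 0, 0, 0.
Counting signs: 1 negative, 3 zero.
The rank is the number of nonzero pivots: 1.

1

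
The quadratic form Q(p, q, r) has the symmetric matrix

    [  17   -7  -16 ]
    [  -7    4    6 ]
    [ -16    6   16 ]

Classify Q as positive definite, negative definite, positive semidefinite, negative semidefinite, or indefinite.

Leading principal minors: Δ_1 = 17, Δ_2 = 19, Δ_3 = 12.
All leading principal minors are positive, so by Sylvester's criterion Q is positive definite.

positive definite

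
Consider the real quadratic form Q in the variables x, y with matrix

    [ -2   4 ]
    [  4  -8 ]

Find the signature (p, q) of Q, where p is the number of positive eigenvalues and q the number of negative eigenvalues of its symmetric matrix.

Congruent diagonalization of A (simultaneous row and column reduction) yields pivots -2, 0.
That gives 1 negative, 1 zero pivots.

(0, 1)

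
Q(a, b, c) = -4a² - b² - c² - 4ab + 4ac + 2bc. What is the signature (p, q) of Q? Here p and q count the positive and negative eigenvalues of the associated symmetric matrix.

(0, 1)

Write A = [[-4, -2, 2], [-2, -1, 1], [2, 1, -1]].
Congruent diagonalization of A (simultaneous row and column reduction) yields pivots -4, 0, 0.
So there are 1 negative, 2 zero pivots.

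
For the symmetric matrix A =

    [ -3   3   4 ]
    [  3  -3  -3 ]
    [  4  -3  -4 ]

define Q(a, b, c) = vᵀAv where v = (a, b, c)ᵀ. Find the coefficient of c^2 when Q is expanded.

The coefficient of c^2 is the diagonal entry A[3,3] = -4.

-4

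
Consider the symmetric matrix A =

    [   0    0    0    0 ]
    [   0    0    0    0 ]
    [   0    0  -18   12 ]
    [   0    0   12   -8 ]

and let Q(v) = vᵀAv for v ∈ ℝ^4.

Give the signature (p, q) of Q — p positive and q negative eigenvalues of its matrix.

(0, 1)

Row-reducing A symmetrically gives the diagonal entries 0, 0, -18, 0.
That gives 1 negative, 3 zero pivots.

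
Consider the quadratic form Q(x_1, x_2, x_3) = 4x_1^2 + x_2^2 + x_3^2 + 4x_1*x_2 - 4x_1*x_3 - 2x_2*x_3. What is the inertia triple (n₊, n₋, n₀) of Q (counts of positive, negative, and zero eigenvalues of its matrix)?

(1, 0, 2)

Write A = [[4, 2, -2], [2, 1, -1], [-2, -1, 1]].
Applying the same elementary operations to the rows and columns of A produces a congruent diagonal matrix with entries 4, 0, 0.
Counting signs: 1 positive, 2 zero.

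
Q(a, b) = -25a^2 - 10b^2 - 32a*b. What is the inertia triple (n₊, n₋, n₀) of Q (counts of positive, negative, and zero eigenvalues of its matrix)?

(1, 1, 0)

The associated matrix is A = [[-25, -16], [-16, -10]].
Row-reducing A symmetrically gives the diagonal entries -25, 6/25.
So there are 1 positive, 1 negative pivots.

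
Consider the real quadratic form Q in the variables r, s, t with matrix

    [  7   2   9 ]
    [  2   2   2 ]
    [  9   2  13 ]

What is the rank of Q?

Symmetric row and column elimination reduces A to a congruent diagonal form with pivots 7, 10/7, 6/5.
That gives 3 positive pivots.
The rank is the number of nonzero pivots: 3.

3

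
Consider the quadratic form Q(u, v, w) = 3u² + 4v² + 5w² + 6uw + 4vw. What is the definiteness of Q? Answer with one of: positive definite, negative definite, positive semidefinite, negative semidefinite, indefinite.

positive definite

The symmetric matrix is A = [[3, 0, 3], [0, 4, 2], [3, 2, 5]].
Symmetric row and column elimination reduces A to a congruent diagonal form with pivots 3, 4, 1.
Counting signs: 3 positive.
Hence Q is positive definite.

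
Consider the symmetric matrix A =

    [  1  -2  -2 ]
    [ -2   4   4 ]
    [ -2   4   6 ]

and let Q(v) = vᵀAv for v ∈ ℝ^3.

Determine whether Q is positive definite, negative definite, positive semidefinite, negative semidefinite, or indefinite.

positive semidefinite

Congruent diagonalization of A (simultaneous row and column reduction) yields pivots 1, 0, 2.
Counting signs: 2 positive, 1 zero.
Hence Q is positive semidefinite.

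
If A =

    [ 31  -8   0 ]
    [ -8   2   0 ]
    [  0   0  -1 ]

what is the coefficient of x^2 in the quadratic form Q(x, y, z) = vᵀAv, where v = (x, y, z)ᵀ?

31

The coefficient of x^2 is the diagonal entry A[1,1] = 31.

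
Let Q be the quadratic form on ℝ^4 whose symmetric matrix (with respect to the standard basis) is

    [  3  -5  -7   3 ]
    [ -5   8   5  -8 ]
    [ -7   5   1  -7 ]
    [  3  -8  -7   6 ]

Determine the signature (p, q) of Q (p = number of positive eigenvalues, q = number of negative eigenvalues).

Row-reducing A symmetrically gives the diagonal entries 3, -1/3, 118, -30/59.
That gives 2 positive, 2 negative pivots.

(2, 2)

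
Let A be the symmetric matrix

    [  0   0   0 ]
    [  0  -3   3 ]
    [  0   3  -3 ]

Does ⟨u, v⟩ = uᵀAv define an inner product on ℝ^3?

Symmetric row and column elimination reduces A to a congruent diagonal form with pivots 0, -3, 0.
That gives 1 negative, 2 zero pivots.
Hence Q is negative semidefinite.
⟨·,·⟩ is an inner product exactly when A is positive definite.

no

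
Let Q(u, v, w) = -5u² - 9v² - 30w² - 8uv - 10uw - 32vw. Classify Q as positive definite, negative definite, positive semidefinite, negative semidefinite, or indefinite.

The symmetric matrix of Q is A = [[-5, -4, -5], [-4, -9, -16], [-5, -16, -30]].
Leading principal minors: Δ_1 = -5, Δ_2 = 29, Δ_3 = -5.
The signs alternate starting with Δ_1 < 0, so by Sylvester's criterion Q is negative definite.

negative definite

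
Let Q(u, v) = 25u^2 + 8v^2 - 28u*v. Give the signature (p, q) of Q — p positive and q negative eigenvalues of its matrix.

(2, 0)

The symmetric matrix is A = [[25, -14], [-14, 8]].
Applying the same elementary operations to the rows and columns of A produces a congruent diagonal matrix with entries 25, 4/25.
That gives 2 positive pivots.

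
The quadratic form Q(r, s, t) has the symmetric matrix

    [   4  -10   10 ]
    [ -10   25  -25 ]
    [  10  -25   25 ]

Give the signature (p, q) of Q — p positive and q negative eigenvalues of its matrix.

(1, 0)

Congruent diagonalization of A (simultaneous row and column reduction) yields pivots 4, 0, 0.
Counting signs: 1 positive, 2 zero.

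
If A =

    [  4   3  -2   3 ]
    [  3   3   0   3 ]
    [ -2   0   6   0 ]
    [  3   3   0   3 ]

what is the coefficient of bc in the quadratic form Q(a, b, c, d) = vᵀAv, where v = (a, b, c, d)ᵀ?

The coefficient of bc is A[2,3] + A[3,2] = 2·0 = 0.

0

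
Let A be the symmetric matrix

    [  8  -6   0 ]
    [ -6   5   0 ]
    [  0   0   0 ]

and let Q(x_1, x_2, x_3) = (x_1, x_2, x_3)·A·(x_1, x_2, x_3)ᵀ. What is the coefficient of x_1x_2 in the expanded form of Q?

-12

The coefficient of x_1x_2 is A[1,2] + A[2,1] = 2·(-6) = -12.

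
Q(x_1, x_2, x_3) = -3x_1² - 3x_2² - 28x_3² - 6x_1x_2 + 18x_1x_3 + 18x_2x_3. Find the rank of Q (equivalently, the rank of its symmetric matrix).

The symmetric matrix is A = [[-3, -3, 9], [-3, -3, 9], [9, 9, -28]].
Symmetric row and column elimination reduces A to a congruent diagonal form with pivots -3, 0, -1.
That gives 2 negative, 1 zero pivots.
The rank is the number of nonzero pivots: 2.

2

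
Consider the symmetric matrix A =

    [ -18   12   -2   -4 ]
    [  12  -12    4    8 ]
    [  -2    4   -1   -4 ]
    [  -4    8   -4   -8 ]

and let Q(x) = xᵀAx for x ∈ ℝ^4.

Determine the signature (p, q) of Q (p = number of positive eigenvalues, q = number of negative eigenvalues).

Row-reducing A symmetrically gives the diagonal entries -18, -4, 1, 0.
Counting signs: 1 positive, 2 negative, 1 zero.

(1, 2)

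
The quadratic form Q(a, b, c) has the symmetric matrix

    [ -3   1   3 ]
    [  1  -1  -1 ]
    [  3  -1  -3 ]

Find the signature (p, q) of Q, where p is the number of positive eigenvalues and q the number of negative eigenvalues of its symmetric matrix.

(0, 2)

Symmetric row and column elimination reduces A to a congruent diagonal form with pivots -3, -2/3, 0.
So there are 2 negative, 1 zero pivots.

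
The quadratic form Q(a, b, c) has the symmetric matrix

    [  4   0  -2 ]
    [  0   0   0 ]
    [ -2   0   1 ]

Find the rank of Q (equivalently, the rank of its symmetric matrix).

Applying the same elementary operations to the rows and columns of A produces a congruent diagonal matrix with entries 4, 0, 0.
Counting signs: 1 positive, 2 zero.
The rank is the number of nonzero pivots: 1.

1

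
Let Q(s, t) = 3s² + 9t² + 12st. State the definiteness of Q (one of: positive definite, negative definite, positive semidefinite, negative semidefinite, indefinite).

indefinite

The symmetric matrix of Q is [[3, 6], [6, 9]].
For the 2×2 matrix [[3, 6], [6, 9]]: det = 3·9 − (6)² = -9, trace = 12.
det < 0 so the eigenvalues have opposite signs; the form is indefinite.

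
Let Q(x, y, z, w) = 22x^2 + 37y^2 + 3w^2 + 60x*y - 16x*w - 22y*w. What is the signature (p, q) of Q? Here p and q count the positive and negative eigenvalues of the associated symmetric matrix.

Write A = [[22, 30, 0, -8], [30, 37, 0, -11], [0, 0, 0, 0], [-8, -11, 0, 3]].
Applying the same elementary operations to the rows and columns of A produces a congruent diagonal matrix with entries 22, -43/11, 0, 4/43.
Counting signs: 2 positive, 1 negative, 1 zero.

(2, 1)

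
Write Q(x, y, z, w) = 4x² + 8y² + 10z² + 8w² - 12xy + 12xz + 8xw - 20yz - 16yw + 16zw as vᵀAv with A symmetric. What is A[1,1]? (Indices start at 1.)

4

The coefficient of x² in Q is 4, and that is exactly A[1,1].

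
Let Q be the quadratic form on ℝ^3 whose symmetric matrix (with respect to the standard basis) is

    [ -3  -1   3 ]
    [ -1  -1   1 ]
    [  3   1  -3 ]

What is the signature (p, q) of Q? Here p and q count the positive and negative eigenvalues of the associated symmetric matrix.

(0, 2)

Congruent diagonalization of A (simultaneous row and column reduction) yields pivots -3, -2/3, 0.
So there are 2 negative, 1 zero pivots.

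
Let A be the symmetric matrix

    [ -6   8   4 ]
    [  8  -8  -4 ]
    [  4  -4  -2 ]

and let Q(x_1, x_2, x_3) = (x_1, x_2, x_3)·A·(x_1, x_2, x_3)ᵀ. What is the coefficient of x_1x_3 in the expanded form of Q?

8

The coefficient of x_1x_3 is A[1,3] + A[3,1] = 2·4 = 8.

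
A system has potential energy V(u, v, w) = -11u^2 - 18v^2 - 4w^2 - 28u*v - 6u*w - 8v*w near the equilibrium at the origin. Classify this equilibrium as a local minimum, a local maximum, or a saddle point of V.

local maximum

The Hessian at the origin is H = [[-22, -28, -6], [-28, -36, -8], [-6, -8, -8]].
Congruent diagonalization of H (simultaneous row and column reduction) yields pivots -22, -4/11, -6.
That gives 3 negative pivots.
H is negative definite, so the origin is a strict local maximum.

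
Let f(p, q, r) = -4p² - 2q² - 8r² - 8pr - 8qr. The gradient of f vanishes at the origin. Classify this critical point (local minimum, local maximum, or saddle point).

The Hessian at the origin is H = [[-8, 0, -8], [0, -4, -8], [-8, -8, -16]].
Applying the same elementary operations to the rows and columns of H produces a congruent diagonal matrix with entries -8, -4, 8.
Counting signs: 1 positive, 2 negative.
H is indefinite, so the origin is a saddle point.

saddle point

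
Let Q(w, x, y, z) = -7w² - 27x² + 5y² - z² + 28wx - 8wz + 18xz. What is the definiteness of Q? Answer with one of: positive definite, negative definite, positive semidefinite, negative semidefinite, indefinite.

indefinite

Write A = [[-7, 14, 0, -4], [14, -27, 0, 9], [0, 0, 5, 0], [-4, 9, 0, -1]].
Row-reducing A symmetrically gives the diagonal entries -7, 1, 5, 2/7.
Counting signs: 3 positive, 1 negative.
Hence Q is indefinite.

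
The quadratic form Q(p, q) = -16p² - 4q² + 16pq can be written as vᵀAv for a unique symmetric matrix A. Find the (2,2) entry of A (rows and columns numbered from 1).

The coefficient of q² in Q is -4, and that is exactly A[2,2].

-4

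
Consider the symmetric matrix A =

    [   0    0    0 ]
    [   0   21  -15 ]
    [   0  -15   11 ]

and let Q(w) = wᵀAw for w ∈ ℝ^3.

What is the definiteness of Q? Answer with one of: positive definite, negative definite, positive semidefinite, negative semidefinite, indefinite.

Applying the same elementary operations to the rows and columns of A produces a congruent diagonal matrix with entries 0, 21, 2/7.
Counting signs: 2 positive, 1 zero.
Hence Q is positive semidefinite.

positive semidefinite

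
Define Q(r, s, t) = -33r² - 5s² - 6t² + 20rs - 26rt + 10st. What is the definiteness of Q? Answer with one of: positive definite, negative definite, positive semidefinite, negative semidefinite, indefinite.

negative definite

The associated matrix is A = [[-33, 10, -13], [10, -5, 5], [-13, 5, -6]].
Congruent diagonalization of A (simultaneous row and column reduction) yields pivots -33, -65/33, -4/13.
Counting signs: 3 negative.
Hence Q is negative definite.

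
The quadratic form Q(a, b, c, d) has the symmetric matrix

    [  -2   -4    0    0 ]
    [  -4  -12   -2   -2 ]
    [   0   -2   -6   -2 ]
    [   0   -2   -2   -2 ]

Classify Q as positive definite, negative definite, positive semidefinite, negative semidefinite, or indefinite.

Leading principal minors: Δ_1 = -2, Δ_2 = 8, Δ_3 = -40, Δ_4 = 32.
The signs alternate starting with Δ_1 < 0, so by Sylvester's criterion Q is negative definite.

negative definite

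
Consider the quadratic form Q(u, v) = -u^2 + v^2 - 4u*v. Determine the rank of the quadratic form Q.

2

The associated matrix is A = [[-1, -2], [-2, 1]].
Symmetric row and column elimination reduces A to a congruent diagonal form with pivots -1, 5.
Counting signs: 1 positive, 1 negative.
The rank is the number of nonzero pivots: 2.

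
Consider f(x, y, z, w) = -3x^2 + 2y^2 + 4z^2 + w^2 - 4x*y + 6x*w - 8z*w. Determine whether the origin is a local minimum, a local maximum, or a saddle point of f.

saddle point

The Hessian at the origin is H = [[-6, -4, 0, 6], [-4, 4, 0, 0], [0, 0, 8, -8], [6, 0, -8, 2]].
Symmetric row and column elimination reduces H to a congruent diagonal form with pivots -6, 20/3, 8, -12/5.
Counting signs: 2 positive, 2 negative.
H is indefinite, so the origin is a saddle point.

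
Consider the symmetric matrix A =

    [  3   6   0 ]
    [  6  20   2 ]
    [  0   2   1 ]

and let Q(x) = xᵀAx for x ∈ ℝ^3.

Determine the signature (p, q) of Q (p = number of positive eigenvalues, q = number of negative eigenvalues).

(3, 0)

An LDLᵀ factorisation of A has diagonal entries 3, 8, 1/2.
Counting signs: 3 positive.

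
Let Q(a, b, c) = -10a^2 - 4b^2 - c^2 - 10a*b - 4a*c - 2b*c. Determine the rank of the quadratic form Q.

The symmetric matrix is A = [[-10, -5, -2], [-5, -4, -1], [-2, -1, -1]].
Symmetric row and column elimination reduces A to a congruent diagonal form with pivots -10, -3/2, -3/5.
That gives 3 negative pivots.
The rank is the number of nonzero pivots: 3.

3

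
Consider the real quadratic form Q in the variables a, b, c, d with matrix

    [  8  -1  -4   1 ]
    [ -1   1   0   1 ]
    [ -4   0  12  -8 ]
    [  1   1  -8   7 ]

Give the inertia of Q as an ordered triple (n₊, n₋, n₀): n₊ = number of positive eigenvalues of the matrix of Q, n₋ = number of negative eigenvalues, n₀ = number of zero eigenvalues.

An LDLᵀ factorisation of A has diagonal entries 8, 7/8, 68/7, 10/17.
Counting signs: 4 positive.

(4, 0, 0)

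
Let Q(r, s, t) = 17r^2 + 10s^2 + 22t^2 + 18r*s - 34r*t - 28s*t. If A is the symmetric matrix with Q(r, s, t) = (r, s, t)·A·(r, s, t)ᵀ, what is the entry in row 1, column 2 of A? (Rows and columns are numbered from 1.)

The coefficient of r·s in Q is 18. For a symmetric A this equals A[1,2] + A[2,1] = 2·A[1,2].
So A[1,2] = 18/2 = 9.

9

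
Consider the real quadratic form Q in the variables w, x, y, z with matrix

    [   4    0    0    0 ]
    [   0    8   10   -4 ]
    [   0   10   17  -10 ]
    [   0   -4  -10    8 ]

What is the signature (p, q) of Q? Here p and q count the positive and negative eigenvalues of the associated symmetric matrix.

(4, 0)

Row-reducing A symmetrically gives the diagonal entries 4, 8, 9/2, 4/9.
That gives 4 positive pivots.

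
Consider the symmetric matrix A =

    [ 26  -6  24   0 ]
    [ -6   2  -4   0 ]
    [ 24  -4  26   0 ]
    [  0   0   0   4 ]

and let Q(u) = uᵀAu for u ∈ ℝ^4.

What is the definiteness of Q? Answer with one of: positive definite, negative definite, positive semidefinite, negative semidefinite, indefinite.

positive semidefinite

Symmetric row and column elimination reduces A to a congruent diagonal form with pivots 26, 8/13, 0, 4.
Counting signs: 3 positive, 1 zero.
Hence Q is positive semidefinite.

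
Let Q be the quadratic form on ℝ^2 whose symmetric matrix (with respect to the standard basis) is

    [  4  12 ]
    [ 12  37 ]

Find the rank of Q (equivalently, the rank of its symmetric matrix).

2

Applying the same elementary operations to the rows and columns of A produces a congruent diagonal matrix with entries 4, 1.
So there are 2 positive pivots.
The rank is the number of nonzero pivots: 2.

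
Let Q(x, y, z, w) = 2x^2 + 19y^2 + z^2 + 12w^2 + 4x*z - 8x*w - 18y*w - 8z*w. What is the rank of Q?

4

The symmetric matrix is A = [[2, 0, 2, -4], [0, 19, 0, -9], [2, 0, 1, -4], [-4, -9, -4, 12]].
Symmetric row and column elimination reduces A to a congruent diagonal form with pivots 2, 19, -1, -5/19.
Counting signs: 2 positive, 2 negative.
The rank is the number of nonzero pivots: 4.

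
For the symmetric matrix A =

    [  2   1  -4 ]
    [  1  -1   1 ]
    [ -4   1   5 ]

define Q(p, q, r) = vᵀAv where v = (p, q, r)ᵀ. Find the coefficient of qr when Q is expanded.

The coefficient of qr is A[2,3] + A[3,2] = 2·1 = 2.

2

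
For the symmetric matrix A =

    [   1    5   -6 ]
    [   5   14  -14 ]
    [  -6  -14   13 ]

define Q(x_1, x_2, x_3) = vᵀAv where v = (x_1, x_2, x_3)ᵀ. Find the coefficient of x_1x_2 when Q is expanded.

10

The coefficient of x_1x_2 is A[1,2] + A[2,1] = 2·5 = 10.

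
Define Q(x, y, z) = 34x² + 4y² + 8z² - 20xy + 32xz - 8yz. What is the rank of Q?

2

The symmetric matrix is A = [[34, -10, 16], [-10, 4, -4], [16, -4, 8]].
Congruent diagonalization of A (simultaneous row and column reduction) yields pivots 34, 18/17, 0.
That gives 2 positive, 1 zero pivots.
The rank is the number of nonzero pivots: 2.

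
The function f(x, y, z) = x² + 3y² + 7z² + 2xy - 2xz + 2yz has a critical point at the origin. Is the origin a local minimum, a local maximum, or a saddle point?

local minimum

The Hessian at the origin is H = [[2, 2, -2], [2, 6, 2], [-2, 2, 14]].
An LDLᵀ factorisation of H has diagonal entries 2, 4, 8.
Counting signs: 3 positive.
H is positive definite, so the origin is a strict local minimum.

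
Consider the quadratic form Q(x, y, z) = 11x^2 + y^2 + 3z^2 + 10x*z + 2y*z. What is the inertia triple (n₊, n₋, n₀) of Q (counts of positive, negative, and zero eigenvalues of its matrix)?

The symmetric matrix is A = [[11, 0, 5], [0, 1, 1], [5, 1, 3]].
Congruent diagonalization of A (simultaneous row and column reduction) yields pivots 11, 1, -3/11.
Counting signs: 2 positive, 1 negative.

(2, 1, 0)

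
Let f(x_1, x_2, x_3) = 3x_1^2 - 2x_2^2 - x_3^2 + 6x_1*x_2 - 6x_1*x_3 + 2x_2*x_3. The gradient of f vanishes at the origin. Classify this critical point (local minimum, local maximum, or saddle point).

The Hessian at the origin is H = [[6, 6, -6], [6, -4, 2], [-6, 2, -2]].
Row-reducing H symmetrically gives the diagonal entries 6, -10, -8/5.
That gives 1 positive, 2 negative pivots.
H is indefinite, so the origin is a saddle point.

saddle point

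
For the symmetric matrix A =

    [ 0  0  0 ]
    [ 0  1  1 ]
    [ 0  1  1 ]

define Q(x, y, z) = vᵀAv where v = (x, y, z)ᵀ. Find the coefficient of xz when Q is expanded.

0

The coefficient of xz is A[1,3] + A[3,1] = 2·0 = 0.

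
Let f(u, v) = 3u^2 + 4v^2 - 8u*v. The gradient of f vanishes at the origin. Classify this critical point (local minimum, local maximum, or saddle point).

The Hessian at the origin is H = [[6, -8], [-8, 8]].
det H = 6·8 − (-8)² = -16 < 0, so H is indefinite.
Therefore the origin is a saddle point.

saddle point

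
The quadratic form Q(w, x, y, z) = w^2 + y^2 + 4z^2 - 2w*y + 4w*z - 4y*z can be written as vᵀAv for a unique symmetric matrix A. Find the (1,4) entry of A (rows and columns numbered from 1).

2

The coefficient of w·z in Q is 4. For a symmetric A this equals A[1,4] + A[4,1] = 2·A[1,4].
So A[1,4] = 4/2 = 2.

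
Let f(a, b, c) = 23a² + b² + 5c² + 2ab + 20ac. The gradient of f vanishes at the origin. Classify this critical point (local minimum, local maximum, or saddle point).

local minimum

The Hessian at the origin is H = [[46, 2, 20], [2, 2, 0], [20, 0, 10]].
Row-reducing H symmetrically gives the diagonal entries 46, 44/23, 10/11.
That gives 3 positive pivots.
H is positive definite, so the origin is a strict local minimum.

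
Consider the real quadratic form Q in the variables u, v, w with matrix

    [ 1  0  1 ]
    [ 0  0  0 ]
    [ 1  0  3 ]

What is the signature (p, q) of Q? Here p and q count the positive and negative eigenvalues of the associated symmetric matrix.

(2, 0)

Symmetric row and column elimination reduces A to a congruent diagonal form with pivots 1, 0, 2.
That gives 2 positive, 1 zero pivots.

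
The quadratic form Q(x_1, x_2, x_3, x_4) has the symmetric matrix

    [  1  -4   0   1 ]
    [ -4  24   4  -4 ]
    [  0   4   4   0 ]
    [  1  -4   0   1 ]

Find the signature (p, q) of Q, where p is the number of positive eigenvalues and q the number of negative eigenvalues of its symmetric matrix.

(3, 0)

Congruent diagonalization of A (simultaneous row and column reduction) yields pivots 1, 8, 2, 0.
So there are 3 positive, 1 zero pivots.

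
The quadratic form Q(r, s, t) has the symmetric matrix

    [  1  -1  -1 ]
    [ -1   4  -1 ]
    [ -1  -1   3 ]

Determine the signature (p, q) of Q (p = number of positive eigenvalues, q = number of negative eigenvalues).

(3, 0)

Congruent diagonalization of A (simultaneous row and column reduction) yields pivots 1, 3, 2/3.
That gives 3 positive pivots.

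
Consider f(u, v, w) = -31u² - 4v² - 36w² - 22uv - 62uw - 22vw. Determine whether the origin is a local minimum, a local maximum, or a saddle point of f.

local maximum

The Hessian at the origin is H = [[-62, -22, -62], [-22, -8, -22], [-62, -22, -72]].
Congruent diagonalization of H (simultaneous row and column reduction) yields pivots -62, -6/31, -10.
So there are 3 negative pivots.
H is negative definite, so the origin is a strict local maximum.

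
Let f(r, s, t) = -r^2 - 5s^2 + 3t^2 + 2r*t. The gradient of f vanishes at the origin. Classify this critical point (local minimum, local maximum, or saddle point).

The Hessian at the origin is H = [[-2, 0, 2], [0, -10, 0], [2, 0, 6]].
Symmetric row and column elimination reduces H to a congruent diagonal form with pivots -2, -10, 8.
So there are 1 positive, 2 negative pivots.
H is indefinite, so the origin is a saddle point.

saddle point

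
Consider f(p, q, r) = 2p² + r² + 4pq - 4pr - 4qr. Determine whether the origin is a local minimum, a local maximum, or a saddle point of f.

The Hessian at the origin is H = [[4, 4, -4], [4, 0, -4], [-4, -4, 2]].
Row-reducing H symmetrically gives the diagonal entries 4, -4, -2.
That gives 1 positive, 2 negative pivots.
H is indefinite, so the origin is a saddle point.

saddle point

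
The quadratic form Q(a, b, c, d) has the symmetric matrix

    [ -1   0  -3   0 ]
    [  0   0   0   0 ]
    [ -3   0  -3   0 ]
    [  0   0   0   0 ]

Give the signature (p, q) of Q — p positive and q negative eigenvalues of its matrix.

Row-reducing A symmetrically gives the diagonal entries -1, 0, 6, 0.
So there are 1 positive, 1 negative, 2 zero pivots.

(1, 1)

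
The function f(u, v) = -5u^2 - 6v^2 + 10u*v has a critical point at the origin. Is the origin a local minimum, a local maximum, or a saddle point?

local maximum

The Hessian at the origin is H = [[-10, 10], [10, -12]].
det H = -10·-12 − (10)² = 20 > 0 and H[1,1] = -10 < 0, so H is negative definite.
Therefore the origin is a local maximum.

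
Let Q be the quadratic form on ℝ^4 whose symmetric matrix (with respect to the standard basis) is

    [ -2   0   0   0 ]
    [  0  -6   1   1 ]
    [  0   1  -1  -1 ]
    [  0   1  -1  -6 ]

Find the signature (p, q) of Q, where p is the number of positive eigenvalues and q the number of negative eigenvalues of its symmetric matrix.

(0, 4)

Applying the same elementary operations to the rows and columns of A produces a congruent diagonal matrix with entries -2, -6, -5/6, -5.
Counting signs: 4 negative.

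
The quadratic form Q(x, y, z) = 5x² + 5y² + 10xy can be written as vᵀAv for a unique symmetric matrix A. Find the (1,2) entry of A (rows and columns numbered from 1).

The coefficient of x·y in Q is 10. For a symmetric A this equals A[1,2] + A[2,1] = 2·A[1,2].
So A[1,2] = 10/2 = 5.

5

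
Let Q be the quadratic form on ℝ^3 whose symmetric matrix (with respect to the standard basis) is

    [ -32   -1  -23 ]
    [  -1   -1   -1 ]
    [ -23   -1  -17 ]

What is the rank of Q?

Applying the same elementary operations to the rows and columns of A produces a congruent diagonal matrix with entries -32, -31/32, -12/31.
That gives 3 negative pivots.
The rank is the number of nonzero pivots: 3.

3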